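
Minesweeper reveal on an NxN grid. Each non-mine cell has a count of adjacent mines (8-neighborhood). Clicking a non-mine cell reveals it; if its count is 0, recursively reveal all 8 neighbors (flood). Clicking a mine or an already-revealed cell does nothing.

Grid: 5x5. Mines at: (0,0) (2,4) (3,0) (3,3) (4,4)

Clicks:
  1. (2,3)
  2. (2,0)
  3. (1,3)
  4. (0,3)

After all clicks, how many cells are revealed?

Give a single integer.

Click 1 (2,3) count=2: revealed 1 new [(2,3)] -> total=1
Click 2 (2,0) count=1: revealed 1 new [(2,0)] -> total=2
Click 3 (1,3) count=1: revealed 1 new [(1,3)] -> total=3
Click 4 (0,3) count=0: revealed 9 new [(0,1) (0,2) (0,3) (0,4) (1,1) (1,2) (1,4) (2,1) (2,2)] -> total=12

Answer: 12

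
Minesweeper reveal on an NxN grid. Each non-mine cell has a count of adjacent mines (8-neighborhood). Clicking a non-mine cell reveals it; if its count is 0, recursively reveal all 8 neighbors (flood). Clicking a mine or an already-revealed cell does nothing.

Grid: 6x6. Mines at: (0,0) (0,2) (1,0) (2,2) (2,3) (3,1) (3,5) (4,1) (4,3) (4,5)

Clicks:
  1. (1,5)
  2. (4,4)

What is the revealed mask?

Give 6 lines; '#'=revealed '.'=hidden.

Answer: ...###
...###
....##
......
....#.
......

Derivation:
Click 1 (1,5) count=0: revealed 8 new [(0,3) (0,4) (0,5) (1,3) (1,4) (1,5) (2,4) (2,5)] -> total=8
Click 2 (4,4) count=3: revealed 1 new [(4,4)] -> total=9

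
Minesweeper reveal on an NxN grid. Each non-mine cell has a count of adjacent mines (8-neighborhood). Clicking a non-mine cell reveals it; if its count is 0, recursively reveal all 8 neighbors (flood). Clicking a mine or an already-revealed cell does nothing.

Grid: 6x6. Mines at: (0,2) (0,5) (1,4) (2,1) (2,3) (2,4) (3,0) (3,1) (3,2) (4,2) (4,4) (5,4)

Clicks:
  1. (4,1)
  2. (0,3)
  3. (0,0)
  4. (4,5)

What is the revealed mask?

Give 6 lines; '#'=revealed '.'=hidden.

Click 1 (4,1) count=4: revealed 1 new [(4,1)] -> total=1
Click 2 (0,3) count=2: revealed 1 new [(0,3)] -> total=2
Click 3 (0,0) count=0: revealed 4 new [(0,0) (0,1) (1,0) (1,1)] -> total=6
Click 4 (4,5) count=2: revealed 1 new [(4,5)] -> total=7

Answer: ##.#..
##....
......
......
.#...#
......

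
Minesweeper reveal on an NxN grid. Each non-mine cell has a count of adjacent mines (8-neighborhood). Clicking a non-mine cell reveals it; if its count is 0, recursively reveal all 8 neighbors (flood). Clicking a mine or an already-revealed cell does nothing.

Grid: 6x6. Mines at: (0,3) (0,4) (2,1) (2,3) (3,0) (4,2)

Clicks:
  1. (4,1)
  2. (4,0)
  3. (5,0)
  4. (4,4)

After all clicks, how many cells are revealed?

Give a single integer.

Click 1 (4,1) count=2: revealed 1 new [(4,1)] -> total=1
Click 2 (4,0) count=1: revealed 1 new [(4,0)] -> total=2
Click 3 (5,0) count=0: revealed 2 new [(5,0) (5,1)] -> total=4
Click 4 (4,4) count=0: revealed 13 new [(1,4) (1,5) (2,4) (2,5) (3,3) (3,4) (3,5) (4,3) (4,4) (4,5) (5,3) (5,4) (5,5)] -> total=17

Answer: 17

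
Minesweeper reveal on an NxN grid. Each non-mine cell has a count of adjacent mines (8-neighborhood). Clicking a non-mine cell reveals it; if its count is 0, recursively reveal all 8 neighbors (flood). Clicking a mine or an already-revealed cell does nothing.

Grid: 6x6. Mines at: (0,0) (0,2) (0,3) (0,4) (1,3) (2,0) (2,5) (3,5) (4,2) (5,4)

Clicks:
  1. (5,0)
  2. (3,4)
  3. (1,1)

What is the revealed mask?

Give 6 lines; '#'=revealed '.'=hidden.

Click 1 (5,0) count=0: revealed 6 new [(3,0) (3,1) (4,0) (4,1) (5,0) (5,1)] -> total=6
Click 2 (3,4) count=2: revealed 1 new [(3,4)] -> total=7
Click 3 (1,1) count=3: revealed 1 new [(1,1)] -> total=8

Answer: ......
.#....
......
##..#.
##....
##....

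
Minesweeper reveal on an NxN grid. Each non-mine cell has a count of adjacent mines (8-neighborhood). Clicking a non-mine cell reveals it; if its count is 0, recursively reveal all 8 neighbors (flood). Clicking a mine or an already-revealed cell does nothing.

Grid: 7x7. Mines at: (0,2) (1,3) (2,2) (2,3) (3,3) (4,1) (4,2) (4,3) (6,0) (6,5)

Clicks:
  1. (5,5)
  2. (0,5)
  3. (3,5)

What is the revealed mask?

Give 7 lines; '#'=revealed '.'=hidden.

Answer: ....###
....###
....###
....###
....###
....###
.......

Derivation:
Click 1 (5,5) count=1: revealed 1 new [(5,5)] -> total=1
Click 2 (0,5) count=0: revealed 17 new [(0,4) (0,5) (0,6) (1,4) (1,5) (1,6) (2,4) (2,5) (2,6) (3,4) (3,5) (3,6) (4,4) (4,5) (4,6) (5,4) (5,6)] -> total=18
Click 3 (3,5) count=0: revealed 0 new [(none)] -> total=18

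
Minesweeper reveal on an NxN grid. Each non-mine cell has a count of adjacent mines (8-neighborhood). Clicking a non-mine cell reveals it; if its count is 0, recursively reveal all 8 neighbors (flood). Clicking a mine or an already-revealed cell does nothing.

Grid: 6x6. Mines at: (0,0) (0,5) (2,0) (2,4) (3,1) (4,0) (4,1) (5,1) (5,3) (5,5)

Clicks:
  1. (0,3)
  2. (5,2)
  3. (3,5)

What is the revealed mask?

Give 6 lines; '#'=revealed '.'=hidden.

Click 1 (0,3) count=0: revealed 11 new [(0,1) (0,2) (0,3) (0,4) (1,1) (1,2) (1,3) (1,4) (2,1) (2,2) (2,3)] -> total=11
Click 2 (5,2) count=3: revealed 1 new [(5,2)] -> total=12
Click 3 (3,5) count=1: revealed 1 new [(3,5)] -> total=13

Answer: .####.
.####.
.###..
.....#
......
..#...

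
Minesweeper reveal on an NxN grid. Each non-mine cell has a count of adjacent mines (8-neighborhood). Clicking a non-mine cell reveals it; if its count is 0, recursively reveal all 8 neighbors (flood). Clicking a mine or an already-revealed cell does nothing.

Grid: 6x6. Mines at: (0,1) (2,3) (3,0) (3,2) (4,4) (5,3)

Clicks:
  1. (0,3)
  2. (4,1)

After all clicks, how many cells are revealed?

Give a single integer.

Answer: 13

Derivation:
Click 1 (0,3) count=0: revealed 12 new [(0,2) (0,3) (0,4) (0,5) (1,2) (1,3) (1,4) (1,5) (2,4) (2,5) (3,4) (3,5)] -> total=12
Click 2 (4,1) count=2: revealed 1 new [(4,1)] -> total=13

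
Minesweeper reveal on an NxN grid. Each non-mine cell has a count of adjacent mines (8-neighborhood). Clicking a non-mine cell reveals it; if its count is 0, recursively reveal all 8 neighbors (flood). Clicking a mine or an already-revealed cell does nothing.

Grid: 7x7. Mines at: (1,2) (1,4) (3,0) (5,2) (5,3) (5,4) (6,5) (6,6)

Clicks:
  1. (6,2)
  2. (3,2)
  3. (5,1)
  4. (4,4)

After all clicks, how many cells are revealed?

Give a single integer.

Click 1 (6,2) count=2: revealed 1 new [(6,2)] -> total=1
Click 2 (3,2) count=0: revealed 24 new [(0,5) (0,6) (1,5) (1,6) (2,1) (2,2) (2,3) (2,4) (2,5) (2,6) (3,1) (3,2) (3,3) (3,4) (3,5) (3,6) (4,1) (4,2) (4,3) (4,4) (4,5) (4,6) (5,5) (5,6)] -> total=25
Click 3 (5,1) count=1: revealed 1 new [(5,1)] -> total=26
Click 4 (4,4) count=2: revealed 0 new [(none)] -> total=26

Answer: 26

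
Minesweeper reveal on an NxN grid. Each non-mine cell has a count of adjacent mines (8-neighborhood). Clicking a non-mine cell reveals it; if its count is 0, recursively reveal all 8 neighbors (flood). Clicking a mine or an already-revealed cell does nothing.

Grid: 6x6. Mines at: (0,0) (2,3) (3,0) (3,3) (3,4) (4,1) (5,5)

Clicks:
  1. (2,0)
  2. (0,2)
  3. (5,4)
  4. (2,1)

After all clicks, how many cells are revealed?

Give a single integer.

Answer: 15

Derivation:
Click 1 (2,0) count=1: revealed 1 new [(2,0)] -> total=1
Click 2 (0,2) count=0: revealed 12 new [(0,1) (0,2) (0,3) (0,4) (0,5) (1,1) (1,2) (1,3) (1,4) (1,5) (2,4) (2,5)] -> total=13
Click 3 (5,4) count=1: revealed 1 new [(5,4)] -> total=14
Click 4 (2,1) count=1: revealed 1 new [(2,1)] -> total=15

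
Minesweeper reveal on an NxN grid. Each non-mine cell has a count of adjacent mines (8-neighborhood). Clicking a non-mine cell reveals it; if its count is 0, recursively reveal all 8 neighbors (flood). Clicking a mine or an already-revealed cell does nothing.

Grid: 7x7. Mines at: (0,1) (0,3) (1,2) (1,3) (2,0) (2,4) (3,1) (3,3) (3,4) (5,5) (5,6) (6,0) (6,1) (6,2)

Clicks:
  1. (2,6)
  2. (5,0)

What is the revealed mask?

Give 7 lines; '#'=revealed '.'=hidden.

Answer: ....###
....###
.....##
.....##
.....##
#......
.......

Derivation:
Click 1 (2,6) count=0: revealed 12 new [(0,4) (0,5) (0,6) (1,4) (1,5) (1,6) (2,5) (2,6) (3,5) (3,6) (4,5) (4,6)] -> total=12
Click 2 (5,0) count=2: revealed 1 new [(5,0)] -> total=13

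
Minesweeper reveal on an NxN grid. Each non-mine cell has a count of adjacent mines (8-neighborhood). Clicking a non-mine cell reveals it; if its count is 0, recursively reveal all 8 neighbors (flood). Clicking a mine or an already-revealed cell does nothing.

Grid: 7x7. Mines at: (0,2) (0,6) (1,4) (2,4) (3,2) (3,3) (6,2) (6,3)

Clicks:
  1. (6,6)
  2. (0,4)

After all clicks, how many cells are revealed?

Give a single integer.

Click 1 (6,6) count=0: revealed 16 new [(1,5) (1,6) (2,5) (2,6) (3,4) (3,5) (3,6) (4,4) (4,5) (4,6) (5,4) (5,5) (5,6) (6,4) (6,5) (6,6)] -> total=16
Click 2 (0,4) count=1: revealed 1 new [(0,4)] -> total=17

Answer: 17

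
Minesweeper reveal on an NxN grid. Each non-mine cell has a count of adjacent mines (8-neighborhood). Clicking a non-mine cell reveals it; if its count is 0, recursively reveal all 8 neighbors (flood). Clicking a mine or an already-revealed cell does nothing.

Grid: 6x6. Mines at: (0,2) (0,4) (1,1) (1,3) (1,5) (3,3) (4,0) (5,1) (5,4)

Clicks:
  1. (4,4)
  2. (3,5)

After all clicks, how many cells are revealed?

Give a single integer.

Answer: 6

Derivation:
Click 1 (4,4) count=2: revealed 1 new [(4,4)] -> total=1
Click 2 (3,5) count=0: revealed 5 new [(2,4) (2,5) (3,4) (3,5) (4,5)] -> total=6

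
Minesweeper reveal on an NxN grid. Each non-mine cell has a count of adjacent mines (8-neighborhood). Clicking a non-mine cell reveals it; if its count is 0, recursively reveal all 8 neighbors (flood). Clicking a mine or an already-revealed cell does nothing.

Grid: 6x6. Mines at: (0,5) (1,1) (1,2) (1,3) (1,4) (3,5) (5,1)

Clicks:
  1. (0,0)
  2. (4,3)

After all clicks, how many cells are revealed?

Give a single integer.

Click 1 (0,0) count=1: revealed 1 new [(0,0)] -> total=1
Click 2 (4,3) count=0: revealed 20 new [(2,0) (2,1) (2,2) (2,3) (2,4) (3,0) (3,1) (3,2) (3,3) (3,4) (4,0) (4,1) (4,2) (4,3) (4,4) (4,5) (5,2) (5,3) (5,4) (5,5)] -> total=21

Answer: 21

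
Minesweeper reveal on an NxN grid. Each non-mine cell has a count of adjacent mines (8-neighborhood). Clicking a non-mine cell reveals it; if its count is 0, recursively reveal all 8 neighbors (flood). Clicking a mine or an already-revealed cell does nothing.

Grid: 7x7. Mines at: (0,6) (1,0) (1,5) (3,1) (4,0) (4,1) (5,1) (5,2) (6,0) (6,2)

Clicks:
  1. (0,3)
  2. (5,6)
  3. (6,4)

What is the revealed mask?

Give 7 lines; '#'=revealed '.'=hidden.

Click 1 (0,3) count=0: revealed 32 new [(0,1) (0,2) (0,3) (0,4) (1,1) (1,2) (1,3) (1,4) (2,1) (2,2) (2,3) (2,4) (2,5) (2,6) (3,2) (3,3) (3,4) (3,5) (3,6) (4,2) (4,3) (4,4) (4,5) (4,6) (5,3) (5,4) (5,5) (5,6) (6,3) (6,4) (6,5) (6,6)] -> total=32
Click 2 (5,6) count=0: revealed 0 new [(none)] -> total=32
Click 3 (6,4) count=0: revealed 0 new [(none)] -> total=32

Answer: .####..
.####..
.######
..#####
..#####
...####
...####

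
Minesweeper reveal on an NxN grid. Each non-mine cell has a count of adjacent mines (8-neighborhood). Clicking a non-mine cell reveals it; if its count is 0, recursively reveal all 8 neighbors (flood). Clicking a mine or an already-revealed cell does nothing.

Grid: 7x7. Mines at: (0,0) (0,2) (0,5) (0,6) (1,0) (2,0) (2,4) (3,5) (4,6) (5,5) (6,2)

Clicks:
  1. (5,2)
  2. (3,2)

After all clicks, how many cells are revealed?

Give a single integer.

Answer: 23

Derivation:
Click 1 (5,2) count=1: revealed 1 new [(5,2)] -> total=1
Click 2 (3,2) count=0: revealed 22 new [(1,1) (1,2) (1,3) (2,1) (2,2) (2,3) (3,0) (3,1) (3,2) (3,3) (3,4) (4,0) (4,1) (4,2) (4,3) (4,4) (5,0) (5,1) (5,3) (5,4) (6,0) (6,1)] -> total=23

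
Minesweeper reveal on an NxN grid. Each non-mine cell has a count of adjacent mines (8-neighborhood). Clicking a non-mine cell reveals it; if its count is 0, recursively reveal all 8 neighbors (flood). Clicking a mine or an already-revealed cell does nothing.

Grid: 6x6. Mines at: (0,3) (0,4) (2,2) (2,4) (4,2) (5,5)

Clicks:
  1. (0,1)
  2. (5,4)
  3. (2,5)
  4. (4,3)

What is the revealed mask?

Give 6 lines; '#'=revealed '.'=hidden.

Answer: ###...
###...
##...#
##....
##.#..
##..#.

Derivation:
Click 1 (0,1) count=0: revealed 14 new [(0,0) (0,1) (0,2) (1,0) (1,1) (1,2) (2,0) (2,1) (3,0) (3,1) (4,0) (4,1) (5,0) (5,1)] -> total=14
Click 2 (5,4) count=1: revealed 1 new [(5,4)] -> total=15
Click 3 (2,5) count=1: revealed 1 new [(2,5)] -> total=16
Click 4 (4,3) count=1: revealed 1 new [(4,3)] -> total=17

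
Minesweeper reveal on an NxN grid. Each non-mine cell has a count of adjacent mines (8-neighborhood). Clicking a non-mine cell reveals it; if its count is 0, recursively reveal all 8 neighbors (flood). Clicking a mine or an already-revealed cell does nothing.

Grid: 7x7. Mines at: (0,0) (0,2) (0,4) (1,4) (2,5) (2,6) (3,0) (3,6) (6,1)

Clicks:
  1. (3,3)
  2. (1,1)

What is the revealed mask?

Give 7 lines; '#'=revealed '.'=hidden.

Answer: .......
.###...
.####..
.#####.
.######
.######
..#####

Derivation:
Click 1 (3,3) count=0: revealed 29 new [(1,1) (1,2) (1,3) (2,1) (2,2) (2,3) (2,4) (3,1) (3,2) (3,3) (3,4) (3,5) (4,1) (4,2) (4,3) (4,4) (4,5) (4,6) (5,1) (5,2) (5,3) (5,4) (5,5) (5,6) (6,2) (6,3) (6,4) (6,5) (6,6)] -> total=29
Click 2 (1,1) count=2: revealed 0 new [(none)] -> total=29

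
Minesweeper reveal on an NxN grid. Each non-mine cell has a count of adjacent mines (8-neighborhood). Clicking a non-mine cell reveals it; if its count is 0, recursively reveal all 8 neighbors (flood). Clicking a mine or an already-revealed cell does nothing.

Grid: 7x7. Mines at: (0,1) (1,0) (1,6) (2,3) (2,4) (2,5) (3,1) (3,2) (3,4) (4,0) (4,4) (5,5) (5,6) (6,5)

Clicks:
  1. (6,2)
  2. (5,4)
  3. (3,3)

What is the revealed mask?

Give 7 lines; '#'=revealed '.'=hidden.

Click 1 (6,2) count=0: revealed 13 new [(4,1) (4,2) (4,3) (5,0) (5,1) (5,2) (5,3) (5,4) (6,0) (6,1) (6,2) (6,3) (6,4)] -> total=13
Click 2 (5,4) count=3: revealed 0 new [(none)] -> total=13
Click 3 (3,3) count=5: revealed 1 new [(3,3)] -> total=14

Answer: .......
.......
.......
...#...
.###...
#####..
#####..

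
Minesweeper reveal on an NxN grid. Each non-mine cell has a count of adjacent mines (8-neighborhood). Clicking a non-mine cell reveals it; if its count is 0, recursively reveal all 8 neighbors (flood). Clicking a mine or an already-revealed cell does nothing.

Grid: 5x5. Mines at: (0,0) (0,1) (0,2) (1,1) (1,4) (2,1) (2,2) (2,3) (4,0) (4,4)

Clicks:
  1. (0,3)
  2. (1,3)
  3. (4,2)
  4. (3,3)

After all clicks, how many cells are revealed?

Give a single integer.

Click 1 (0,3) count=2: revealed 1 new [(0,3)] -> total=1
Click 2 (1,3) count=4: revealed 1 new [(1,3)] -> total=2
Click 3 (4,2) count=0: revealed 6 new [(3,1) (3,2) (3,3) (4,1) (4,2) (4,3)] -> total=8
Click 4 (3,3) count=3: revealed 0 new [(none)] -> total=8

Answer: 8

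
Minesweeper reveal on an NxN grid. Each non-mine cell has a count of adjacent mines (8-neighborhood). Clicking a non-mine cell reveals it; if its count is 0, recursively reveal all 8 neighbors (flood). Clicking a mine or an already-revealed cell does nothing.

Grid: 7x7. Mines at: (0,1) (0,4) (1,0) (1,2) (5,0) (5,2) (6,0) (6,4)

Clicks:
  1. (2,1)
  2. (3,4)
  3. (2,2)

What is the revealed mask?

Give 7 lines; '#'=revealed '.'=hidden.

Click 1 (2,1) count=2: revealed 1 new [(2,1)] -> total=1
Click 2 (3,4) count=0: revealed 32 new [(0,5) (0,6) (1,3) (1,4) (1,5) (1,6) (2,0) (2,2) (2,3) (2,4) (2,5) (2,6) (3,0) (3,1) (3,2) (3,3) (3,4) (3,5) (3,6) (4,0) (4,1) (4,2) (4,3) (4,4) (4,5) (4,6) (5,3) (5,4) (5,5) (5,6) (6,5) (6,6)] -> total=33
Click 3 (2,2) count=1: revealed 0 new [(none)] -> total=33

Answer: .....##
...####
#######
#######
#######
...####
.....##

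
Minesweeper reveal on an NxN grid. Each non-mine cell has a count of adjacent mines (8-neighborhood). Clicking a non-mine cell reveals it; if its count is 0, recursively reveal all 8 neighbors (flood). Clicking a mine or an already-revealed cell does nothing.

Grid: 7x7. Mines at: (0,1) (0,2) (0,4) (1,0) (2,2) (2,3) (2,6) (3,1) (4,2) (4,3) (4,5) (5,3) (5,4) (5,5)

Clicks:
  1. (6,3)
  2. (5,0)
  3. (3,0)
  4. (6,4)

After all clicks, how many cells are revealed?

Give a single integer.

Answer: 11

Derivation:
Click 1 (6,3) count=2: revealed 1 new [(6,3)] -> total=1
Click 2 (5,0) count=0: revealed 8 new [(4,0) (4,1) (5,0) (5,1) (5,2) (6,0) (6,1) (6,2)] -> total=9
Click 3 (3,0) count=1: revealed 1 new [(3,0)] -> total=10
Click 4 (6,4) count=3: revealed 1 new [(6,4)] -> total=11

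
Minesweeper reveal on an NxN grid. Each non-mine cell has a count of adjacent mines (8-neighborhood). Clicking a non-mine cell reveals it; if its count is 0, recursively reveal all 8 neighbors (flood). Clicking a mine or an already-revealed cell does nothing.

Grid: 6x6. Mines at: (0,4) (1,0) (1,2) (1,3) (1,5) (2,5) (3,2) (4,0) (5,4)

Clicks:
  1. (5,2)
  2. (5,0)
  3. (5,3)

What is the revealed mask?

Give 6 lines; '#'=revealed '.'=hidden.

Click 1 (5,2) count=0: revealed 6 new [(4,1) (4,2) (4,3) (5,1) (5,2) (5,3)] -> total=6
Click 2 (5,0) count=1: revealed 1 new [(5,0)] -> total=7
Click 3 (5,3) count=1: revealed 0 new [(none)] -> total=7

Answer: ......
......
......
......
.###..
####..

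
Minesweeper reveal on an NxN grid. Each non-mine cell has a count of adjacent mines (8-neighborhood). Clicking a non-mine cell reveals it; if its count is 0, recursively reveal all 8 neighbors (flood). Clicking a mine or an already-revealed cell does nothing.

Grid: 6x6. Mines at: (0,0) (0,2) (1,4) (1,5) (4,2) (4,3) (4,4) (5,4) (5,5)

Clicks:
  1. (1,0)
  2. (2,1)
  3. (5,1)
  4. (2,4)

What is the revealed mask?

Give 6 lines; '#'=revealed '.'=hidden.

Click 1 (1,0) count=1: revealed 1 new [(1,0)] -> total=1
Click 2 (2,1) count=0: revealed 15 new [(1,1) (1,2) (1,3) (2,0) (2,1) (2,2) (2,3) (3,0) (3,1) (3,2) (3,3) (4,0) (4,1) (5,0) (5,1)] -> total=16
Click 3 (5,1) count=1: revealed 0 new [(none)] -> total=16
Click 4 (2,4) count=2: revealed 1 new [(2,4)] -> total=17

Answer: ......
####..
#####.
####..
##....
##....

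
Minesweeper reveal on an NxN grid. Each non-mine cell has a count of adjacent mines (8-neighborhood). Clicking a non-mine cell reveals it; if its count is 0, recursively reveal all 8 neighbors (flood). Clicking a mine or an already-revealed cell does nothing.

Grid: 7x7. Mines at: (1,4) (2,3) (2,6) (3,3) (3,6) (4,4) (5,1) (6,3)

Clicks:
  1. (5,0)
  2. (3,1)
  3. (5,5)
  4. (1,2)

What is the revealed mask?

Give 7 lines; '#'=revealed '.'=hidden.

Answer: ####...
####...
###....
###....
###....
#....#.
.......

Derivation:
Click 1 (5,0) count=1: revealed 1 new [(5,0)] -> total=1
Click 2 (3,1) count=0: revealed 17 new [(0,0) (0,1) (0,2) (0,3) (1,0) (1,1) (1,2) (1,3) (2,0) (2,1) (2,2) (3,0) (3,1) (3,2) (4,0) (4,1) (4,2)] -> total=18
Click 3 (5,5) count=1: revealed 1 new [(5,5)] -> total=19
Click 4 (1,2) count=1: revealed 0 new [(none)] -> total=19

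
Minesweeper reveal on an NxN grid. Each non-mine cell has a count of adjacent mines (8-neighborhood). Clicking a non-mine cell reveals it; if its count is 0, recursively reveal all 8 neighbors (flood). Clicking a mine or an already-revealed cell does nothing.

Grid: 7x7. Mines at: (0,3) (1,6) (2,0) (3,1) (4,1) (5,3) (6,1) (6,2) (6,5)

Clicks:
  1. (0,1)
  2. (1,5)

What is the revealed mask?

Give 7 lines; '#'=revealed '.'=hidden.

Answer: ###....
###..#.
.......
.......
.......
.......
.......

Derivation:
Click 1 (0,1) count=0: revealed 6 new [(0,0) (0,1) (0,2) (1,0) (1,1) (1,2)] -> total=6
Click 2 (1,5) count=1: revealed 1 new [(1,5)] -> total=7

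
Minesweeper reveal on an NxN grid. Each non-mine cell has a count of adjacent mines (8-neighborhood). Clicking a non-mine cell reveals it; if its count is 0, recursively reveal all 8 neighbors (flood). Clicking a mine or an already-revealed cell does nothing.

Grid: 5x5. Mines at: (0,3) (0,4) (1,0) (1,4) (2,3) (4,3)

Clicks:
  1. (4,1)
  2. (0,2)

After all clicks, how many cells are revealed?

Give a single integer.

Answer: 10

Derivation:
Click 1 (4,1) count=0: revealed 9 new [(2,0) (2,1) (2,2) (3,0) (3,1) (3,2) (4,0) (4,1) (4,2)] -> total=9
Click 2 (0,2) count=1: revealed 1 new [(0,2)] -> total=10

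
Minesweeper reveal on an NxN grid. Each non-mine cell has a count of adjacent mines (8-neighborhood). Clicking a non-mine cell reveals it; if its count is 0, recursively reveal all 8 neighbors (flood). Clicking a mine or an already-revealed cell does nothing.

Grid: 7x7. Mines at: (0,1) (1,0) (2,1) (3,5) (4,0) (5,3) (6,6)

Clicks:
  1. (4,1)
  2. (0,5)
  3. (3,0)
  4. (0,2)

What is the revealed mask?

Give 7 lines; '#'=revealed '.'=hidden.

Click 1 (4,1) count=1: revealed 1 new [(4,1)] -> total=1
Click 2 (0,5) count=0: revealed 21 new [(0,2) (0,3) (0,4) (0,5) (0,6) (1,2) (1,3) (1,4) (1,5) (1,6) (2,2) (2,3) (2,4) (2,5) (2,6) (3,2) (3,3) (3,4) (4,2) (4,3) (4,4)] -> total=22
Click 3 (3,0) count=2: revealed 1 new [(3,0)] -> total=23
Click 4 (0,2) count=1: revealed 0 new [(none)] -> total=23

Answer: ..#####
..#####
..#####
#.###..
.####..
.......
.......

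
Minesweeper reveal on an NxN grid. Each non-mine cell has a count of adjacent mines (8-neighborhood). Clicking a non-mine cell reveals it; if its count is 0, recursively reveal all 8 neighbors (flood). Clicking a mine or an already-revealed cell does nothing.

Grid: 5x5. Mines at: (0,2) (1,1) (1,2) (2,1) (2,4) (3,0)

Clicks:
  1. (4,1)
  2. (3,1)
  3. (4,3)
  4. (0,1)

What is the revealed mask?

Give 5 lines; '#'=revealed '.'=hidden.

Click 1 (4,1) count=1: revealed 1 new [(4,1)] -> total=1
Click 2 (3,1) count=2: revealed 1 new [(3,1)] -> total=2
Click 3 (4,3) count=0: revealed 6 new [(3,2) (3,3) (3,4) (4,2) (4,3) (4,4)] -> total=8
Click 4 (0,1) count=3: revealed 1 new [(0,1)] -> total=9

Answer: .#...
.....
.....
.####
.####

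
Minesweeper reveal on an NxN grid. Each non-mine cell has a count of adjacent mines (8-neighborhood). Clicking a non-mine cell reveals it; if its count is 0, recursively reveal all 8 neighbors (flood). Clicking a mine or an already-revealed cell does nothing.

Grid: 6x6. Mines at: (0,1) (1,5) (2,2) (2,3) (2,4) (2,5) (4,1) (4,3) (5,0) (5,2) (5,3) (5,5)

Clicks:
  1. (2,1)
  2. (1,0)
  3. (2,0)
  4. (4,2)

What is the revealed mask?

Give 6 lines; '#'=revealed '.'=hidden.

Click 1 (2,1) count=1: revealed 1 new [(2,1)] -> total=1
Click 2 (1,0) count=1: revealed 1 new [(1,0)] -> total=2
Click 3 (2,0) count=0: revealed 4 new [(1,1) (2,0) (3,0) (3,1)] -> total=6
Click 4 (4,2) count=4: revealed 1 new [(4,2)] -> total=7

Answer: ......
##....
##....
##....
..#...
......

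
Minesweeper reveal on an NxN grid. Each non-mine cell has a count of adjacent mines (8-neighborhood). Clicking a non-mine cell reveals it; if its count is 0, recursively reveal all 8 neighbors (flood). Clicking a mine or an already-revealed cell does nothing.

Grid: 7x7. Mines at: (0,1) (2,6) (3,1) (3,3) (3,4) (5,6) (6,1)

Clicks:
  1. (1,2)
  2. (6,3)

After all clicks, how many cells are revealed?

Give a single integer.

Click 1 (1,2) count=1: revealed 1 new [(1,2)] -> total=1
Click 2 (6,3) count=0: revealed 12 new [(4,2) (4,3) (4,4) (4,5) (5,2) (5,3) (5,4) (5,5) (6,2) (6,3) (6,4) (6,5)] -> total=13

Answer: 13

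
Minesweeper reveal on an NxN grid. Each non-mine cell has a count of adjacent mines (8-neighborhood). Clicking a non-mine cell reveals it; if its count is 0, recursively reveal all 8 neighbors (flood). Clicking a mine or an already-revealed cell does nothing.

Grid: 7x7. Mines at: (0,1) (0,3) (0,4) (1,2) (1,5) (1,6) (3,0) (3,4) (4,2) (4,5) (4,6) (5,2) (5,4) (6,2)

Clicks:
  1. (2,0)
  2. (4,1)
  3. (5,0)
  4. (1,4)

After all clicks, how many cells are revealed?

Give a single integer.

Click 1 (2,0) count=1: revealed 1 new [(2,0)] -> total=1
Click 2 (4,1) count=3: revealed 1 new [(4,1)] -> total=2
Click 3 (5,0) count=0: revealed 5 new [(4,0) (5,0) (5,1) (6,0) (6,1)] -> total=7
Click 4 (1,4) count=3: revealed 1 new [(1,4)] -> total=8

Answer: 8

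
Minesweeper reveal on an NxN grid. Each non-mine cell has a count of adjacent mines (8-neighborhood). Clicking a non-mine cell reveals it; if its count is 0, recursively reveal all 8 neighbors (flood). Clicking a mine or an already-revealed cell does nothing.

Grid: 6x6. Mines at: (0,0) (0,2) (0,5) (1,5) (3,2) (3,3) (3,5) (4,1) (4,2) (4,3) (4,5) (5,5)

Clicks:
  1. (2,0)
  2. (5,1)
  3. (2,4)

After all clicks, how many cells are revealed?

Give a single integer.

Click 1 (2,0) count=0: revealed 6 new [(1,0) (1,1) (2,0) (2,1) (3,0) (3,1)] -> total=6
Click 2 (5,1) count=2: revealed 1 new [(5,1)] -> total=7
Click 3 (2,4) count=3: revealed 1 new [(2,4)] -> total=8

Answer: 8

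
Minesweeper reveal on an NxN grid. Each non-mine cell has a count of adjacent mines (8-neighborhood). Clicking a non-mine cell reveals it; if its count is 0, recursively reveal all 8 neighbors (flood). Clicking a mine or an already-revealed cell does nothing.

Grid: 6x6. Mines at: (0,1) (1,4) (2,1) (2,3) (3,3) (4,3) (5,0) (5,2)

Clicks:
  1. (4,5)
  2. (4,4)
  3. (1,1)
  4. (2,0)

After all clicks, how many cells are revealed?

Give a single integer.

Answer: 10

Derivation:
Click 1 (4,5) count=0: revealed 8 new [(2,4) (2,5) (3,4) (3,5) (4,4) (4,5) (5,4) (5,5)] -> total=8
Click 2 (4,4) count=2: revealed 0 new [(none)] -> total=8
Click 3 (1,1) count=2: revealed 1 new [(1,1)] -> total=9
Click 4 (2,0) count=1: revealed 1 new [(2,0)] -> total=10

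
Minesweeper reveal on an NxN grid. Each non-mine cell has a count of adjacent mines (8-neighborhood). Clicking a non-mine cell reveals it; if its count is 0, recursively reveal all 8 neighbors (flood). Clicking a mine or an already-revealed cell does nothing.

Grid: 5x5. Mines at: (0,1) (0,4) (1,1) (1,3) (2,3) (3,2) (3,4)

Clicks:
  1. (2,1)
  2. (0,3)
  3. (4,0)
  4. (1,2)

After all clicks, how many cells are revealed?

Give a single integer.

Answer: 8

Derivation:
Click 1 (2,1) count=2: revealed 1 new [(2,1)] -> total=1
Click 2 (0,3) count=2: revealed 1 new [(0,3)] -> total=2
Click 3 (4,0) count=0: revealed 5 new [(2,0) (3,0) (3,1) (4,0) (4,1)] -> total=7
Click 4 (1,2) count=4: revealed 1 new [(1,2)] -> total=8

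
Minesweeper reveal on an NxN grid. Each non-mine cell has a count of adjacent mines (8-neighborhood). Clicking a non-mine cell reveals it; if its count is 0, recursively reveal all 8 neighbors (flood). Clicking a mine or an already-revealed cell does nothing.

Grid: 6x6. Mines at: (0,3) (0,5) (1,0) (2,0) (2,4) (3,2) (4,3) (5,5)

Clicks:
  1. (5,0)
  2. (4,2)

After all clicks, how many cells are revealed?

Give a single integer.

Answer: 8

Derivation:
Click 1 (5,0) count=0: revealed 8 new [(3,0) (3,1) (4,0) (4,1) (4,2) (5,0) (5,1) (5,2)] -> total=8
Click 2 (4,2) count=2: revealed 0 new [(none)] -> total=8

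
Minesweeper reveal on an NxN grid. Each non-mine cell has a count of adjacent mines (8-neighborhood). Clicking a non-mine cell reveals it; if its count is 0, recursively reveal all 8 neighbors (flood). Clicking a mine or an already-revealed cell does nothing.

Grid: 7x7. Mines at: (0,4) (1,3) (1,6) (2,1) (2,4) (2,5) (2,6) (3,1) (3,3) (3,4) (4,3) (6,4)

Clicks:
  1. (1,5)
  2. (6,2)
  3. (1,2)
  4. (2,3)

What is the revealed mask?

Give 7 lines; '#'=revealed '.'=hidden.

Click 1 (1,5) count=5: revealed 1 new [(1,5)] -> total=1
Click 2 (6,2) count=0: revealed 11 new [(4,0) (4,1) (4,2) (5,0) (5,1) (5,2) (5,3) (6,0) (6,1) (6,2) (6,3)] -> total=12
Click 3 (1,2) count=2: revealed 1 new [(1,2)] -> total=13
Click 4 (2,3) count=4: revealed 1 new [(2,3)] -> total=14

Answer: .......
..#..#.
...#...
.......
###....
####...
####...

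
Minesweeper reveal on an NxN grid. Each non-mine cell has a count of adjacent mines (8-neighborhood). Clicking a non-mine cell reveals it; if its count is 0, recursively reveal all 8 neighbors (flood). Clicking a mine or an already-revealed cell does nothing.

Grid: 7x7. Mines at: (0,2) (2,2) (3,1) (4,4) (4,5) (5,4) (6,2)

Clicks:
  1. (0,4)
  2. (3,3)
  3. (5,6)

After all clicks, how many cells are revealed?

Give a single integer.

Click 1 (0,4) count=0: revealed 16 new [(0,3) (0,4) (0,5) (0,6) (1,3) (1,4) (1,5) (1,6) (2,3) (2,4) (2,5) (2,6) (3,3) (3,4) (3,5) (3,6)] -> total=16
Click 2 (3,3) count=2: revealed 0 new [(none)] -> total=16
Click 3 (5,6) count=1: revealed 1 new [(5,6)] -> total=17

Answer: 17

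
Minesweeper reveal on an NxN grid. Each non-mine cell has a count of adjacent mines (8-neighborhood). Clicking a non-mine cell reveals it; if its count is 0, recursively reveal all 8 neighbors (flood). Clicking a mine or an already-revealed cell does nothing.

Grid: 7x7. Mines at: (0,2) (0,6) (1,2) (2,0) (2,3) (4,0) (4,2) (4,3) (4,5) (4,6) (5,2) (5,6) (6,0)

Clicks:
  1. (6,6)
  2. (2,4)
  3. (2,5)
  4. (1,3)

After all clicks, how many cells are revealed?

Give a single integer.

Answer: 11

Derivation:
Click 1 (6,6) count=1: revealed 1 new [(6,6)] -> total=1
Click 2 (2,4) count=1: revealed 1 new [(2,4)] -> total=2
Click 3 (2,5) count=0: revealed 8 new [(1,4) (1,5) (1,6) (2,5) (2,6) (3,4) (3,5) (3,6)] -> total=10
Click 4 (1,3) count=3: revealed 1 new [(1,3)] -> total=11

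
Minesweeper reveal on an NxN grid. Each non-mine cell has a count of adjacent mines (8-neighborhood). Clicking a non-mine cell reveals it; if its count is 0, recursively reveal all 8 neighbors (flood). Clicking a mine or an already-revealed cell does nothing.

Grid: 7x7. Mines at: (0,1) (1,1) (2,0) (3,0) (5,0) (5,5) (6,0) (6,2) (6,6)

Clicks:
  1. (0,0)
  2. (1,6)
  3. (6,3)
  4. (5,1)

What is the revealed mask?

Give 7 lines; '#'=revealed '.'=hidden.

Click 1 (0,0) count=2: revealed 1 new [(0,0)] -> total=1
Click 2 (1,6) count=0: revealed 32 new [(0,2) (0,3) (0,4) (0,5) (0,6) (1,2) (1,3) (1,4) (1,5) (1,6) (2,1) (2,2) (2,3) (2,4) (2,5) (2,6) (3,1) (3,2) (3,3) (3,4) (3,5) (3,6) (4,1) (4,2) (4,3) (4,4) (4,5) (4,6) (5,1) (5,2) (5,3) (5,4)] -> total=33
Click 3 (6,3) count=1: revealed 1 new [(6,3)] -> total=34
Click 4 (5,1) count=3: revealed 0 new [(none)] -> total=34

Answer: #.#####
..#####
.######
.######
.######
.####..
...#...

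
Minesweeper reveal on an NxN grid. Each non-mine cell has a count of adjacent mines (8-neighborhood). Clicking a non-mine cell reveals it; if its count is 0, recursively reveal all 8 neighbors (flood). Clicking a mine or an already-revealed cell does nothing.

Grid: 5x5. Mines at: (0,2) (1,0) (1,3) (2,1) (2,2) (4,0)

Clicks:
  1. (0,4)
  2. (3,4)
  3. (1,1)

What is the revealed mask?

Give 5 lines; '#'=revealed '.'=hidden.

Answer: ....#
.#...
...##
.####
.####

Derivation:
Click 1 (0,4) count=1: revealed 1 new [(0,4)] -> total=1
Click 2 (3,4) count=0: revealed 10 new [(2,3) (2,4) (3,1) (3,2) (3,3) (3,4) (4,1) (4,2) (4,3) (4,4)] -> total=11
Click 3 (1,1) count=4: revealed 1 new [(1,1)] -> total=12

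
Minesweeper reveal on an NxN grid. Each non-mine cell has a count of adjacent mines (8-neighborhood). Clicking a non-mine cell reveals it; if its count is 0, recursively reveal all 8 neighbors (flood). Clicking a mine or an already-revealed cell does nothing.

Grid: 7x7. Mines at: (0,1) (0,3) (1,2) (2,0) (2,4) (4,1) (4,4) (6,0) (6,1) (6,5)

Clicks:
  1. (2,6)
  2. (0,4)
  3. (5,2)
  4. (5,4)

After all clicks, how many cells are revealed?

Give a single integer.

Answer: 16

Derivation:
Click 1 (2,6) count=0: revealed 14 new [(0,4) (0,5) (0,6) (1,4) (1,5) (1,6) (2,5) (2,6) (3,5) (3,6) (4,5) (4,6) (5,5) (5,6)] -> total=14
Click 2 (0,4) count=1: revealed 0 new [(none)] -> total=14
Click 3 (5,2) count=2: revealed 1 new [(5,2)] -> total=15
Click 4 (5,4) count=2: revealed 1 new [(5,4)] -> total=16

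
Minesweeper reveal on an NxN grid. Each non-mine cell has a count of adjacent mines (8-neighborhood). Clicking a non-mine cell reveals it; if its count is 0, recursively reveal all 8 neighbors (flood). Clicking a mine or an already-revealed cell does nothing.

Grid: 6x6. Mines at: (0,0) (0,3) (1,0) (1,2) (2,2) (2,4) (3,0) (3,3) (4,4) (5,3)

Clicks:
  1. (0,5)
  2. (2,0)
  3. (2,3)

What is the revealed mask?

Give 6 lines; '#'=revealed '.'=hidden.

Answer: ....##
....##
#..#..
......
......
......

Derivation:
Click 1 (0,5) count=0: revealed 4 new [(0,4) (0,5) (1,4) (1,5)] -> total=4
Click 2 (2,0) count=2: revealed 1 new [(2,0)] -> total=5
Click 3 (2,3) count=4: revealed 1 new [(2,3)] -> total=6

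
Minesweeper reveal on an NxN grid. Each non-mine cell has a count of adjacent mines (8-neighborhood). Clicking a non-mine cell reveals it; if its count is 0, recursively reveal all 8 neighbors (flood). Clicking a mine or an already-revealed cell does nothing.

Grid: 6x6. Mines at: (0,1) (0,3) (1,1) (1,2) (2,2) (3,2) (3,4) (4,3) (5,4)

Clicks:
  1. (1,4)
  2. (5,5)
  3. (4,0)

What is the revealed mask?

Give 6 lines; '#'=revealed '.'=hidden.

Answer: ......
....#.
##....
##....
###...
###..#

Derivation:
Click 1 (1,4) count=1: revealed 1 new [(1,4)] -> total=1
Click 2 (5,5) count=1: revealed 1 new [(5,5)] -> total=2
Click 3 (4,0) count=0: revealed 10 new [(2,0) (2,1) (3,0) (3,1) (4,0) (4,1) (4,2) (5,0) (5,1) (5,2)] -> total=12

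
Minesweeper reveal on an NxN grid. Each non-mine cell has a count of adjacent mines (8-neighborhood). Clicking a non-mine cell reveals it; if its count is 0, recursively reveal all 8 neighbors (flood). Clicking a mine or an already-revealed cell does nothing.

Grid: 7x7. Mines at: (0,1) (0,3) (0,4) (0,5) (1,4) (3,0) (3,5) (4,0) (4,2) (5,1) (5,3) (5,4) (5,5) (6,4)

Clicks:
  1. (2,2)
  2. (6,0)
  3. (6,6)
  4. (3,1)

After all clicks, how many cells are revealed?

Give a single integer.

Click 1 (2,2) count=0: revealed 9 new [(1,1) (1,2) (1,3) (2,1) (2,2) (2,3) (3,1) (3,2) (3,3)] -> total=9
Click 2 (6,0) count=1: revealed 1 new [(6,0)] -> total=10
Click 3 (6,6) count=1: revealed 1 new [(6,6)] -> total=11
Click 4 (3,1) count=3: revealed 0 new [(none)] -> total=11

Answer: 11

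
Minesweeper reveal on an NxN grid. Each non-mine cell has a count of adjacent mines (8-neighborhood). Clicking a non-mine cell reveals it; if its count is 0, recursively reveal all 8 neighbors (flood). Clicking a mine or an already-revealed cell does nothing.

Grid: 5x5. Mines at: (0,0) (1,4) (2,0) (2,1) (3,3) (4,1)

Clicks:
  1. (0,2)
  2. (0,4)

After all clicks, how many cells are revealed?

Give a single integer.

Answer: 7

Derivation:
Click 1 (0,2) count=0: revealed 6 new [(0,1) (0,2) (0,3) (1,1) (1,2) (1,3)] -> total=6
Click 2 (0,4) count=1: revealed 1 new [(0,4)] -> total=7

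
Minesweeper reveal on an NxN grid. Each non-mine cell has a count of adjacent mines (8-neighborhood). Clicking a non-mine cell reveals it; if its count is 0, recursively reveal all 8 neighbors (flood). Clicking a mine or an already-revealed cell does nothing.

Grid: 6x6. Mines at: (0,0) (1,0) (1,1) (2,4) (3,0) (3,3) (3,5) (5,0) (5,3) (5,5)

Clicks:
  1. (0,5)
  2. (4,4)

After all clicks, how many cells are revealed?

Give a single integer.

Click 1 (0,5) count=0: revealed 8 new [(0,2) (0,3) (0,4) (0,5) (1,2) (1,3) (1,4) (1,5)] -> total=8
Click 2 (4,4) count=4: revealed 1 new [(4,4)] -> total=9

Answer: 9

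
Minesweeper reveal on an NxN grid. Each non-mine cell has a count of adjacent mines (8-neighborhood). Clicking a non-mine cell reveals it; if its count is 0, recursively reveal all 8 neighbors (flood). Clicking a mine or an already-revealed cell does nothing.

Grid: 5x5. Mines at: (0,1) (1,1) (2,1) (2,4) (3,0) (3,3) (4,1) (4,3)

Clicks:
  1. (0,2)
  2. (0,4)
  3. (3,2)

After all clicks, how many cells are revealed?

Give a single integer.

Answer: 7

Derivation:
Click 1 (0,2) count=2: revealed 1 new [(0,2)] -> total=1
Click 2 (0,4) count=0: revealed 5 new [(0,3) (0,4) (1,2) (1,3) (1,4)] -> total=6
Click 3 (3,2) count=4: revealed 1 new [(3,2)] -> total=7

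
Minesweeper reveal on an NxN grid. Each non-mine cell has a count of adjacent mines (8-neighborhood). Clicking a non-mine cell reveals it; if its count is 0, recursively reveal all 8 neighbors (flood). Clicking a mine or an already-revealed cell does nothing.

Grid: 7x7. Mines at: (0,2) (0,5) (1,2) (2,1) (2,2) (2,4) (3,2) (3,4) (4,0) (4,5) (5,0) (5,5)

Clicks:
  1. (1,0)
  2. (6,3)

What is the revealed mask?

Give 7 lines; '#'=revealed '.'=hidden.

Answer: .......
#......
.......
.......
.####..
.####..
.####..

Derivation:
Click 1 (1,0) count=1: revealed 1 new [(1,0)] -> total=1
Click 2 (6,3) count=0: revealed 12 new [(4,1) (4,2) (4,3) (4,4) (5,1) (5,2) (5,3) (5,4) (6,1) (6,2) (6,3) (6,4)] -> total=13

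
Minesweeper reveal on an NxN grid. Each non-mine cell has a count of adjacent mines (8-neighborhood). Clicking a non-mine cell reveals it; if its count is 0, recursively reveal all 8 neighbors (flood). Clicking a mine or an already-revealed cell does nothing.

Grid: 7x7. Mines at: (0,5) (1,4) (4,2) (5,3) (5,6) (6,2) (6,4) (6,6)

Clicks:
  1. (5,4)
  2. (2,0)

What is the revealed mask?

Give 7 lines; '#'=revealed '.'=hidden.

Answer: ####...
####...
####...
####...
##.....
##..#..
##.....

Derivation:
Click 1 (5,4) count=2: revealed 1 new [(5,4)] -> total=1
Click 2 (2,0) count=0: revealed 22 new [(0,0) (0,1) (0,2) (0,3) (1,0) (1,1) (1,2) (1,3) (2,0) (2,1) (2,2) (2,3) (3,0) (3,1) (3,2) (3,3) (4,0) (4,1) (5,0) (5,1) (6,0) (6,1)] -> total=23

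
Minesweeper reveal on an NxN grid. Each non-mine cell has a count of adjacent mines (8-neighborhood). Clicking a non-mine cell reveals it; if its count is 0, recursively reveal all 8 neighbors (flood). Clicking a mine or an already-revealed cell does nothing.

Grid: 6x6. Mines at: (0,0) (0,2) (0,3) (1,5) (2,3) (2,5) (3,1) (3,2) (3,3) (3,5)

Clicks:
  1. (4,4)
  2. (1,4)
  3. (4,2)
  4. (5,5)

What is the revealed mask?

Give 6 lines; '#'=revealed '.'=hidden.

Click 1 (4,4) count=2: revealed 1 new [(4,4)] -> total=1
Click 2 (1,4) count=4: revealed 1 new [(1,4)] -> total=2
Click 3 (4,2) count=3: revealed 1 new [(4,2)] -> total=3
Click 4 (5,5) count=0: revealed 10 new [(4,0) (4,1) (4,3) (4,5) (5,0) (5,1) (5,2) (5,3) (5,4) (5,5)] -> total=13

Answer: ......
....#.
......
......
######
######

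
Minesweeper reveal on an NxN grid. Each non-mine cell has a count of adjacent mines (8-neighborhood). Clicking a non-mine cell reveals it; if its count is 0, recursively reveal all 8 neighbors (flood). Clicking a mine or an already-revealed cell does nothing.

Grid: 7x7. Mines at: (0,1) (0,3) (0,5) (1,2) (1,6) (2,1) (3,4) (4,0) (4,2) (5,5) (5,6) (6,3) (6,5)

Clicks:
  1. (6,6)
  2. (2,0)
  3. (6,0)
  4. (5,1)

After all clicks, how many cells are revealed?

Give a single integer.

Answer: 8

Derivation:
Click 1 (6,6) count=3: revealed 1 new [(6,6)] -> total=1
Click 2 (2,0) count=1: revealed 1 new [(2,0)] -> total=2
Click 3 (6,0) count=0: revealed 6 new [(5,0) (5,1) (5,2) (6,0) (6,1) (6,2)] -> total=8
Click 4 (5,1) count=2: revealed 0 new [(none)] -> total=8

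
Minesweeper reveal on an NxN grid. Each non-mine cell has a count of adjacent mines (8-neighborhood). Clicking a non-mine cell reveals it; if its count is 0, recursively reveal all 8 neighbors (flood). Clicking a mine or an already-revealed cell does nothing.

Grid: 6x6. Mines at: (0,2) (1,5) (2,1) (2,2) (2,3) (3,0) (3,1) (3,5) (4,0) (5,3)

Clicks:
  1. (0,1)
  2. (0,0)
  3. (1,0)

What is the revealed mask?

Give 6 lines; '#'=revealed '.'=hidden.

Click 1 (0,1) count=1: revealed 1 new [(0,1)] -> total=1
Click 2 (0,0) count=0: revealed 3 new [(0,0) (1,0) (1,1)] -> total=4
Click 3 (1,0) count=1: revealed 0 new [(none)] -> total=4

Answer: ##....
##....
......
......
......
......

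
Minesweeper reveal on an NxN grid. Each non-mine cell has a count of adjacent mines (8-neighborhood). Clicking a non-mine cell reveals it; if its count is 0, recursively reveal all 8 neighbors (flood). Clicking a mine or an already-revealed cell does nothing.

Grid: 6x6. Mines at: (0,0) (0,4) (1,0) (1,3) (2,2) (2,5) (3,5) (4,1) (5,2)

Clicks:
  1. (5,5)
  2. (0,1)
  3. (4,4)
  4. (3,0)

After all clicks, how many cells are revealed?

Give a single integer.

Answer: 8

Derivation:
Click 1 (5,5) count=0: revealed 6 new [(4,3) (4,4) (4,5) (5,3) (5,4) (5,5)] -> total=6
Click 2 (0,1) count=2: revealed 1 new [(0,1)] -> total=7
Click 3 (4,4) count=1: revealed 0 new [(none)] -> total=7
Click 4 (3,0) count=1: revealed 1 new [(3,0)] -> total=8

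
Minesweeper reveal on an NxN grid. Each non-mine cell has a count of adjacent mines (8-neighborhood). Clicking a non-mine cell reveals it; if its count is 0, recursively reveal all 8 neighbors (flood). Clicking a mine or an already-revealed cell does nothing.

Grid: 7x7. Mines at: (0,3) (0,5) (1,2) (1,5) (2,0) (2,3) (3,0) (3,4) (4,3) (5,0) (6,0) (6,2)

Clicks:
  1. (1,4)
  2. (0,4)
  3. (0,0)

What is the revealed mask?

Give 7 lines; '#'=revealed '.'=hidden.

Click 1 (1,4) count=4: revealed 1 new [(1,4)] -> total=1
Click 2 (0,4) count=3: revealed 1 new [(0,4)] -> total=2
Click 3 (0,0) count=0: revealed 4 new [(0,0) (0,1) (1,0) (1,1)] -> total=6

Answer: ##..#..
##..#..
.......
.......
.......
.......
.......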